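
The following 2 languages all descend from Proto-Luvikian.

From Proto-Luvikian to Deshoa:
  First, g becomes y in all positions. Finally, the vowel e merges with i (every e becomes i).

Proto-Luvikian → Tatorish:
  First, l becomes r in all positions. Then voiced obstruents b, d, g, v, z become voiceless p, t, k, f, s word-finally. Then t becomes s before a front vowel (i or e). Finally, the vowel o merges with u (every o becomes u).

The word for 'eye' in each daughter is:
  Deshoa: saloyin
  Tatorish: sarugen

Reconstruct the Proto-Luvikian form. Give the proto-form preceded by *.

*salogen

Position 3: Deshoa has l, Tatorish has r. Deshoa preserves l here (none of its changes turn any other segment into l), so the proto-segment is *l.
Position 6: Deshoa has i, Tatorish has e. Tatorish preserves e here (none of its changes turn any other segment into e), so the proto-segment is *e.
Position 4: Deshoa has o, Tatorish has u. Deshoa preserves o here (none of its changes turn any other segment into o), so the proto-segment is *o.
Continuing position by position gives *salogen; check it forward:
Deshoa: *salogen > saloyen > saloyin  (by unconditioned shift, vowel merger)
Tatorish: *salogen > sarogen > sarugen  (by unconditioned shift, vowel merger)
No other proto-form is consistent with every reflex, so the reconstruction is *salogen.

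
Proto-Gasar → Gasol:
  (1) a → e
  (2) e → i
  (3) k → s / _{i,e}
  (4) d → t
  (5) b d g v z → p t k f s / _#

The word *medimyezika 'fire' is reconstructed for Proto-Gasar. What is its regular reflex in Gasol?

mitimyizisi

Gasol: *medimyezika > medimyezike > midimyiziki > midimyizisi > mitimyizisi  (by vowel merger, vowel merger, palatalisation, unconditioned shift)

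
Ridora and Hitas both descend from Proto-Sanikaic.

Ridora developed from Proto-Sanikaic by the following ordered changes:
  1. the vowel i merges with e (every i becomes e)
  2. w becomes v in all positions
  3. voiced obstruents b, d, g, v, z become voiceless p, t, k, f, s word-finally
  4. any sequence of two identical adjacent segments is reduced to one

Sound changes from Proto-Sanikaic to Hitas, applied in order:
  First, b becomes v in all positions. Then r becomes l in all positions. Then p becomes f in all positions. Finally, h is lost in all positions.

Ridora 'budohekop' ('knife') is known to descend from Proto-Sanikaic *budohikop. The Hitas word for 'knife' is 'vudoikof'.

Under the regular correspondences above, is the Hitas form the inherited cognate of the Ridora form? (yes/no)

Derive the expected Hitas reflex of *budohikop:
Hitas: *budohikop
  budohikop → vudohikop   [unconditioned shift]
  vudohikop (rule 2 does not apply)
  vudohikop → vudohikof   [unconditioned shift]
  vudohikof → vudoikof   [h-loss]
  giving Hitas vudoikof.
Hitas 'vudoikof' matches the regular reflex exactly, so the pair is cognate.

yes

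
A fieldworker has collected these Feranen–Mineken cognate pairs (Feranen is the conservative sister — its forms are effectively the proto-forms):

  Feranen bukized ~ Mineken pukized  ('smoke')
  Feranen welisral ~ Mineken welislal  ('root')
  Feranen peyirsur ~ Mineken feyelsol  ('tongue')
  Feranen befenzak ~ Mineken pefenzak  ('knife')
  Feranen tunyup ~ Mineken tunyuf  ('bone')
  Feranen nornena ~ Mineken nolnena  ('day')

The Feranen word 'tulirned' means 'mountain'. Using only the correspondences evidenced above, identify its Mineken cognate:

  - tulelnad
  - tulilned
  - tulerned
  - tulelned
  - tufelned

peyirsur ~ feyelsol — Feranen i corresponds to Mineken e after a consonant, before r.
nornena ~ nolnena — Feranen r corresponds to Mineken l after a vowel, before a nasal.
Applying these to Feranen 'tulirned':
  tulirned → tulerned   (i→e after a consonant, before r)
  tulerned → tulelned   (r→l after a vowel, before a nasal)
So the Mineken cognate is 'tulelned'.

tulelned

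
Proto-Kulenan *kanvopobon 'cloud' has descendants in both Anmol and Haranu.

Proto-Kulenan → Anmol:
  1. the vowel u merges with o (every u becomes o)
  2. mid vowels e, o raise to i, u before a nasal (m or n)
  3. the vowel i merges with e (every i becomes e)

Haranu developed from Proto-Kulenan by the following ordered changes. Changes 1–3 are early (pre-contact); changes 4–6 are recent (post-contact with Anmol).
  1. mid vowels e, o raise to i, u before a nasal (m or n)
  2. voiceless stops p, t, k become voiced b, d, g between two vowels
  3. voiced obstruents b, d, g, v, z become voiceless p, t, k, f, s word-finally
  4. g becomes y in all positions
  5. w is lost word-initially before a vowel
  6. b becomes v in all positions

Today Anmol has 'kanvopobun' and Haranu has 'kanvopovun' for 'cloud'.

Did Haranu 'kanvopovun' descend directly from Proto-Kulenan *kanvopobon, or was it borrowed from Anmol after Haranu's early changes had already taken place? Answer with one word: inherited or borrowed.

If inherited, *kanvopobon would pass through all of Haranu's changes:
Haranu: start from *kanvopobon.
  rule 1 (pre-nasal raising): kanvopobon → kanvopobun
  rule 2 (intervocalic voicing): kanvopobun → kanvobobun
  rule 3: no change — kanvobobun
  rule 4: no change — kanvobobun
  rule 5: no change — kanvobobun
  rule 6 (unconditioned shift): kanvobobun → kanvovovun
  ⇒ Haranu kanvovovun
If borrowed from Anmol 'kanvopobun' after the early changes, it would undergo only the recent ones:
  rule 4 (unconditioned shift): no change (kanvopobun)
  rule 5 (glide loss): no change (kanvopobun)
  rule 6 (unconditioned shift): kanvopobun → kanvopovun
  ⇒ as a loan: kanvopovun
Haranu 'kanvopovun' matches the loan outcome 'kanvopovun', not the inherited 'kanvovovun' — it skipped the early Haranu changes, so it was borrowed from Anmol.

borrowed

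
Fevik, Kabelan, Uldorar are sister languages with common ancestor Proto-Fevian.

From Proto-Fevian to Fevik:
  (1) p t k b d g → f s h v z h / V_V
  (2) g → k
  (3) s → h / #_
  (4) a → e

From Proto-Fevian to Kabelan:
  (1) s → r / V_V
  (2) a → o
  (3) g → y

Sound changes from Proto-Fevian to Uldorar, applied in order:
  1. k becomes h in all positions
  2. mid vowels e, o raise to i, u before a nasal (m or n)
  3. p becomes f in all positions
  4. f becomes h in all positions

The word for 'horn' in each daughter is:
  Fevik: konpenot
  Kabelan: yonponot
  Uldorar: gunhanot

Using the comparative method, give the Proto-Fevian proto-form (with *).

*gonpanot

Position 4: Fevik has p, Kabelan has p, Uldorar has h. Fevik preserves p here (none of its changes turn any other segment into p), so the proto-segment is *p.
Position 1: Fevik has k, Kabelan has y, Uldorar has g. Uldorar preserves g here (none of its changes turn any other segment into g), so the proto-segment is *g.
Verify the candidate proto-form against each daughter:
Fevik: *gonpanot
  gonpanot (rule 1 does not apply)
  gonpanot → konpanot   [unconditioned shift]
  konpanot (rule 3 does not apply)
  konpanot → konpenot   [vowel merger]
  giving Fevik konpenot.
Kabelan: start from *gonpanot.
  rule 1: no change — gonpanot
  rule 2 (vowel merger): gonpanot → gonponot
  rule 3 (unconditioned shift): gonponot → yonponot
  ⇒ Kabelan yonponot
Uldorar: start from *gonpanot.
  rule 1: no change — gonpanot
  rule 2 (pre-nasal raising): gonpanot → gunpanot
  rule 3 (unconditioned shift): gunpanot → gunfanot
  rule 4 (unconditioned shift): gunfanot → gunhanot
  ⇒ Uldorar gunhanot
Only *gonpanot yields all of Fevik konpenot, Kabelan yonponot, Uldorar gunhanot.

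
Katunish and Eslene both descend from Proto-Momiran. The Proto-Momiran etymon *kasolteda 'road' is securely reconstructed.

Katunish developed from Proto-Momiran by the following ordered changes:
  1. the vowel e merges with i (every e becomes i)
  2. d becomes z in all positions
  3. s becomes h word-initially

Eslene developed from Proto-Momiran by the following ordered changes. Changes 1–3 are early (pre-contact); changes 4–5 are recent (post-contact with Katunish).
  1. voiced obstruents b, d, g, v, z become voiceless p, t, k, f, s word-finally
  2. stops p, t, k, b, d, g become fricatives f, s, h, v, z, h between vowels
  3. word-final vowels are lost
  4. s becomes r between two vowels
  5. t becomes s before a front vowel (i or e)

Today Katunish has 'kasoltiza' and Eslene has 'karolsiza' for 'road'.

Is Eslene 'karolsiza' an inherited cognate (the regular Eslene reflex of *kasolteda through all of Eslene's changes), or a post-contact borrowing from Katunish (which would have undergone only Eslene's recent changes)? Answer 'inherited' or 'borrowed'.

If inherited, *kasolteda would pass through all of Eslene's changes:
Eslene: *kasolteda
  kasolteda (rule 1 does not apply)
  kasolteda → kasolteza   [intervocalic lenition]
  kasolteza → kasoltez   [apocope]
  kasoltez → karoltez   [rhotacism]
  karoltez → karolsez   [palatalisation]
  giving Eslene karolsez.
If borrowed from Katunish 'kasoltiza' after the early changes, it would undergo only the recent ones:
  rule 4 (rhotacism): kasoltiza → karoltiza
  rule 5 (palatalisation): karoltiza → karolsiza
  ⇒ as a loan: karolsiza
Eslene 'karolsiza' matches the loan outcome 'karolsiza', not the inherited 'karolsez' — it skipped the early Eslene changes, so it was borrowed from Katunish.

borrowed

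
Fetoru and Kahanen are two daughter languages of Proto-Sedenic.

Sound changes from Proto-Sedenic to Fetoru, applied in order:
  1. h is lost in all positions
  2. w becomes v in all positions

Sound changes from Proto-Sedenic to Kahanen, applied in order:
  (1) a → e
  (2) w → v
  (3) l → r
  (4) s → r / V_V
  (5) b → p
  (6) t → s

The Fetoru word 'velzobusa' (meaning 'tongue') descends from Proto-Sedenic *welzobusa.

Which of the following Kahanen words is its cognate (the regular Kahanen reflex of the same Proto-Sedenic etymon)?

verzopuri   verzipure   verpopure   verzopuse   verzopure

Kahanen: *welzobusa
  welzobusa → welzobuse   [vowel merger]
  welzobuse → velzobuse   [unconditioned shift]
  velzobuse → verzobuse   [unconditioned shift]
  verzobuse → verzobure   [rhotacism]
  verzobure → verzopure   [unconditioned shift]
  verzopure (rule 6 does not apply)
  giving Kahanen verzopure.

verzopure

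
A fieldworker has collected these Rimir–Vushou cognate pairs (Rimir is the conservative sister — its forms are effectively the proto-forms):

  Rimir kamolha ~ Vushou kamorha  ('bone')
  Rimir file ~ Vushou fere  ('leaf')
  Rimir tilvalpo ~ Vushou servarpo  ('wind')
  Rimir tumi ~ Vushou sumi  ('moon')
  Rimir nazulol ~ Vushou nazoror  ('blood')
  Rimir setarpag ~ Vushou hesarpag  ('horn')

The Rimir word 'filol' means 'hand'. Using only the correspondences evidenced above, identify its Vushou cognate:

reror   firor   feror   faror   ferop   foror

file ~ fere, tilvalpo ~ servarpo — Rimir i corresponds to Vushou e after a consonant, before a consonant other than r, m, n, p, b, f, v.
nazulol ~ nazoror — Rimir l corresponds to Vushou r between vowels (before a back vowel).
nazulol ~ nazoror — Rimir l corresponds to Vushou r word-finally.
Applying these to Rimir 'filol':
  filol → felol   (i→e after a consonant, before a consonant other than r, m, n, p, b, f, v)
  felol → ferol   (l→r between vowels (before a back vowel))
  ferol → feror   (l→r word-finally)
So the Vushou cognate is 'feror'.

feror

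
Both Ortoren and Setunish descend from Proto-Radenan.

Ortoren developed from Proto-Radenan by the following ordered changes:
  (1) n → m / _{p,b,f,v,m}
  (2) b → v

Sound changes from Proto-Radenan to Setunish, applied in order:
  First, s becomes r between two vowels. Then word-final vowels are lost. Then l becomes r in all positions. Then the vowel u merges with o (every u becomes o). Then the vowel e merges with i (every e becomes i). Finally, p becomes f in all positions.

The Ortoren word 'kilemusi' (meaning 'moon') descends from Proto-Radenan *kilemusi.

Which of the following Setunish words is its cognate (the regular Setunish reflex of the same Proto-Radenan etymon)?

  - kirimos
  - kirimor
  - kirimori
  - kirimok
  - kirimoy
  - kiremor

Setunish: *kilemusi > kilemuri > kilemur > kiremur > kiremor > kirimor  (by rhotacism, apocope, unconditioned shift, vowel merger, vowel merger)

kirimor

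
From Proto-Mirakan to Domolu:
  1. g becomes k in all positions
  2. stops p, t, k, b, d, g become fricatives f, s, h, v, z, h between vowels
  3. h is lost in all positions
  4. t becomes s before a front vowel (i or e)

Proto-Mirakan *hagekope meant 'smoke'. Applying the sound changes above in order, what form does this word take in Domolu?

Domolu: *hagekope > hakekope > hahehofe > aeofe  (by unconditioned shift, intervocalic lenition, h-loss)

aeofe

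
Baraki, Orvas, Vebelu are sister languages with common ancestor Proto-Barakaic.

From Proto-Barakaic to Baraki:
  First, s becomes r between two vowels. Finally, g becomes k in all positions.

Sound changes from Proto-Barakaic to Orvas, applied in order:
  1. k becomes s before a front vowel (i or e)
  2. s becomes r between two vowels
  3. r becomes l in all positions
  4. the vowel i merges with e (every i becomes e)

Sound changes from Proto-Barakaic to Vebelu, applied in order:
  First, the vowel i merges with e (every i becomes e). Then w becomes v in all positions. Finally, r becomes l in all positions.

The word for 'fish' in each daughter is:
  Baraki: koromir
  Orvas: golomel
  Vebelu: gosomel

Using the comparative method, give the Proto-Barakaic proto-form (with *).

*gosomir

Position 6: Baraki has i, Orvas has e, Vebelu has e. Baraki preserves i here (none of its changes turn any other segment into i), so the proto-segment is *i.
Position 3: Baraki has r, Orvas has l, Vebelu has s. Vebelu preserves s here (none of its changes turn any other segment into s), so the proto-segment is *s.
Position 1: Baraki has k, Orvas has g, Vebelu has g. Orvas preserves g here (none of its changes turn any other segment into g), so the proto-segment is *g.
Continuing position by position gives *gosomir; check it forward:
Baraki: *gosomir
  gosomir → goromir   [rhotacism]
  goromir → koromir   [unconditioned shift]
  giving Baraki koromir.
Orvas: start from *gosomir.
  rule 1: no change — gosomir
  rule 2 (rhotacism): gosomir → goromir
  rule 3 (unconditioned shift): goromir → golomil
  rule 4 (vowel merger): golomil → golomel
  ⇒ Orvas golomel
Vebelu: start from *gosomir.
  rule 1 (vowel merger): gosomir → gosomer
  rule 2: no change — gosomer
  rule 3 (unconditioned shift): gosomer → gosomel
  ⇒ Vebelu gosomel
*gosomir is the unique common source.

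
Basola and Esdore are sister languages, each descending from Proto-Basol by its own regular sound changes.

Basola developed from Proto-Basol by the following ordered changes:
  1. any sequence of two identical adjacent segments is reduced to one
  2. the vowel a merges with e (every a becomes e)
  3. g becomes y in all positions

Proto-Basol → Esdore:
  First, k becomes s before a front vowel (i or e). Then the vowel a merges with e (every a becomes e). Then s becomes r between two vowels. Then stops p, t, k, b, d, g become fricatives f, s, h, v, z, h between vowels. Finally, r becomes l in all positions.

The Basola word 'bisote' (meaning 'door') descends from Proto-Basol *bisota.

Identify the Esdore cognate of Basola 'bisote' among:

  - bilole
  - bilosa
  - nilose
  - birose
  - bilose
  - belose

Esdore: start from *bisota.
  rule 1: no change — bisota
  rule 2 (vowel merger): bisota → bisote
  rule 3 (rhotacism): bisote → birote
  rule 4 (intervocalic lenition): birote → birose
  rule 5 (unconditioned shift): birose → bilose
  ⇒ Esdore bilose
Among the options, 'bilose' alone shows every Esdore change applied in order.

bilose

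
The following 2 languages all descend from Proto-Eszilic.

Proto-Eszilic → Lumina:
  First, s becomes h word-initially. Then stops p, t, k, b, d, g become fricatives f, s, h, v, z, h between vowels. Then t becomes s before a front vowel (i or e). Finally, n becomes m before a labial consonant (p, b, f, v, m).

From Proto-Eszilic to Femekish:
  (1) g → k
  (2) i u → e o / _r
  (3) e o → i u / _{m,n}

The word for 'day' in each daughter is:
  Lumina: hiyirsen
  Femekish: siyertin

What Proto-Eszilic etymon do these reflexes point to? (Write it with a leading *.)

*siyirten

Position 1: Lumina has h, Femekish has s. Femekish preserves s here (none of its changes turn any other segment into s), so the proto-segment is *s.
Position 7: Lumina has e, Femekish has i. Lumina preserves e here (none of its changes turn any other segment into e), so the proto-segment is *e.
Continuing position by position gives *siyirten; check it forward:
Lumina: *siyirten > hiyirten > hiyirsen  (by debuccalisation, palatalisation)
Femekish: *siyirten > siyerten > siyertin  (by pre-rhotic lowering, pre-nasal raising)
Only *siyirten yields all of Lumina hiyirsen, Femekish siyertin.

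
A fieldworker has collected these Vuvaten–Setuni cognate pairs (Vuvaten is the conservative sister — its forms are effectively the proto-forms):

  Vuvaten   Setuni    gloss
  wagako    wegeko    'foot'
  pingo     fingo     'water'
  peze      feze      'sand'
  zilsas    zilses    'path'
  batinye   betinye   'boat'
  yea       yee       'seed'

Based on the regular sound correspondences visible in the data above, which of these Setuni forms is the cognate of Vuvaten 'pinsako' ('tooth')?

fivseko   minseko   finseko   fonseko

finseko

pingo ~ fingo — Vuvaten p corresponds to Setuni f word-initially before a front vowel.
wagako ~ wegeko, zilsas ~ zilses — Vuvaten a corresponds to Setuni e after a consonant, before a consonant other than r, m, n, p, b, f, v.
Applying these to Vuvaten 'pinsako':
  pinsako → finsako   (p→f word-initially before a front vowel)
  finsako → finseko   (a→e after a consonant, before a consonant other than r, m, n, p, b, f, v)
So the Setuni cognate is 'finseko'.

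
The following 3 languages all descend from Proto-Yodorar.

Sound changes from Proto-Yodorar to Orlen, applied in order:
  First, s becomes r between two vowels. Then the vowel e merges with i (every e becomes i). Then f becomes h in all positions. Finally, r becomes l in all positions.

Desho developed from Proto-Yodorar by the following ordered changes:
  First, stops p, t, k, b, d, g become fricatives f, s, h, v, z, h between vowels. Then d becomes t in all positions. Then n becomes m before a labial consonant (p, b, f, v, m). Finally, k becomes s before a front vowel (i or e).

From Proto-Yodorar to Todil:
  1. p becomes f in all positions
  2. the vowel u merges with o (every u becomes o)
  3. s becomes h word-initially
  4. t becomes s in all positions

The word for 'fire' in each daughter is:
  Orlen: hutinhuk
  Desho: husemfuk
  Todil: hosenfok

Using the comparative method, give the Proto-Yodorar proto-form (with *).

*hutenfuk

Position 6: Orlen has h, Desho has f, Todil has f. Taking the neighbouring segments as reconstructed: Orlen h could go back to *f or *h; Desho f can only go back to *f; Todil f could go back to *p or *f — the one source consistent with every daughter is *f.
Position 4: Orlen has i, Desho has e, Todil has e. Desho preserves e here (none of its changes turn any other segment into e), so the proto-segment is *e.
This points to *hutenfuk. Verify forward in each daughter:
Orlen: *hutenfuk
  hutenfuk (rule 1 does not apply)
  hutenfuk → hutinfuk   [vowel merger]
  hutinfuk → hutinhuk   [unconditioned shift]
  hutinhuk (rule 4 does not apply)
  giving Orlen hutinhuk.
Desho: start from *hutenfuk.
  rule 1 (intervocalic lenition): hutenfuk → husenfuk
  rule 2: no change — husenfuk
  rule 3 (nasal place assimilation): husenfuk → husemfuk
  rule 4: no change — husemfuk
  ⇒ Desho husemfuk
Todil: start from *hutenfuk.
  rule 1: no change — hutenfuk
  rule 2 (vowel merger): hutenfuk → hotenfok
  rule 3: no change — hotenfok
  rule 4 (unconditioned shift): hotenfok → hosenfok
  ⇒ Todil hosenfok
Only *hutenfuk yields all of Orlen hutinhuk, Desho husemfuk, Todil hosenfok.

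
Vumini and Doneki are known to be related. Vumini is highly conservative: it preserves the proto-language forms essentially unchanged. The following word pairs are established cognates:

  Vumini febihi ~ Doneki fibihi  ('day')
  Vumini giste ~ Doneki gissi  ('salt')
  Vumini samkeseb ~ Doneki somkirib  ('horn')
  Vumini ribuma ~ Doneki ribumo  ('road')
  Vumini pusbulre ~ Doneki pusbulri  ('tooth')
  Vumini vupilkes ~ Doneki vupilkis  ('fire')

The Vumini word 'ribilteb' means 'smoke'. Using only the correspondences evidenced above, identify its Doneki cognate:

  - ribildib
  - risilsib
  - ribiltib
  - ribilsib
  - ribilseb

giste ~ gissi — Vumini t corresponds to Doneki s after a consonant, before a front vowel.
febihi ~ fibihi, samkeseb ~ somkirib — Vumini e corresponds to Doneki i after a consonant, before a labial obstruent.
Applying these to Vumini 'ribilteb':
  ribilteb → ribilseb   (t→s after a consonant, before a front vowel)
  ribilseb → ribilsib   (e→i after a consonant, before a labial obstruent)
So the Doneki cognate is 'ribilsib'.

ribilsib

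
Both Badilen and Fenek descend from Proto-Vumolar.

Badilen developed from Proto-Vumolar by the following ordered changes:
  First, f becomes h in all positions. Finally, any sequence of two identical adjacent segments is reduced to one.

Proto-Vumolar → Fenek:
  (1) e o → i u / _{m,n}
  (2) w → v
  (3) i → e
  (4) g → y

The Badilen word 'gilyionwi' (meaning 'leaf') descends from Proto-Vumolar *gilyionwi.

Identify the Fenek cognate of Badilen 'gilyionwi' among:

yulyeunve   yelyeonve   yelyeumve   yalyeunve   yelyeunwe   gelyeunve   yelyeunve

Fenek: start from *gilyionwi.
  rule 1 (pre-nasal raising): gilyionwi → gilyiunwi
  rule 2 (unconditioned shift): gilyiunwi → gilyiunvi
  rule 3 (vowel merger): gilyiunvi → gelyeunve
  rule 4 (unconditioned shift): gelyeunve → yelyeunve
  ⇒ Fenek yelyeunve
Among the options, 'yelyeunve' alone shows every Fenek change applied in order.

yelyeunve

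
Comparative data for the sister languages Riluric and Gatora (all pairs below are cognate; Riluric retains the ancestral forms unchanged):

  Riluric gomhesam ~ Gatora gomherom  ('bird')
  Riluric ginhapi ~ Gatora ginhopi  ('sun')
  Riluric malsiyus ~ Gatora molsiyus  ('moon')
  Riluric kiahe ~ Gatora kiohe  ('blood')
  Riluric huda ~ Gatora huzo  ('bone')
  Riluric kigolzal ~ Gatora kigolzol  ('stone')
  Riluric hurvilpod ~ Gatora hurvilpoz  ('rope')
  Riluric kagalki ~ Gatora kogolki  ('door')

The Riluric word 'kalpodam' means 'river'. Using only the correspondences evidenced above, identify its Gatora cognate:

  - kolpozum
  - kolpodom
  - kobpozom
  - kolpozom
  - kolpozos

malsiyus ~ molsiyus, kigolzal ~ kigolzol — Riluric a corresponds to Gatora o after a consonant, before a consonant other than r, m, n, p, b, f, v.
huda ~ huzo — Riluric d corresponds to Gatora z between vowels (before a back vowel).
gomhesam ~ gomherom — Riluric a corresponds to Gatora o after a consonant, before a nasal.
Applying these to Riluric 'kalpodam':
  kalpodam → kolpodam   (a→o after a consonant, before a consonant other than r, m, n, p, b, f, v)
  kolpodam → kolpozam   (d→z between vowels (before a back vowel))
  kolpozam → kolpozom   (a→o after a consonant, before a nasal)
So the Gatora cognate is 'kolpozom'.

kolpozom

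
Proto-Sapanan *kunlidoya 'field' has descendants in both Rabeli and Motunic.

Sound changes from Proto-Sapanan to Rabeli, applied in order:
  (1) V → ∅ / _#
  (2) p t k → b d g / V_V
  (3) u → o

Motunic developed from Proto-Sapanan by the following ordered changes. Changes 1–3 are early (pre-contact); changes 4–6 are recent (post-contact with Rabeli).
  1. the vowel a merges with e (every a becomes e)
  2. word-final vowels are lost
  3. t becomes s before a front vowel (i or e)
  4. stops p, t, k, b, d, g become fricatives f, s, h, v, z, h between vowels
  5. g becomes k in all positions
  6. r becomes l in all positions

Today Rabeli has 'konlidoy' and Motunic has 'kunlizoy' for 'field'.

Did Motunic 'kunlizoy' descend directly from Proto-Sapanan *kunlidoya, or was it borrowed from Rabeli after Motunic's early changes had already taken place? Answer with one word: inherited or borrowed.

inherited

If inherited, *kunlidoya would pass through all of Motunic's changes:
Motunic: *kunlidoya
  kunlidoya → kunlidoye   [vowel merger]
  kunlidoye → kunlidoy   [apocope]
  kunlidoy (rule 3 does not apply)
  kunlidoy → kunlizoy   [intervocalic lenition]
  kunlizoy (rule 5 does not apply)
  kunlizoy (rule 6 does not apply)
  giving Motunic kunlizoy.
If borrowed from Rabeli 'konlidoy' after the early changes, it would undergo only the recent ones:
  rule 4 (intervocalic lenition): konlidoy → konlizoy
  rule 5 (unconditioned shift): no change (konlizoy)
  rule 6 (unconditioned shift): no change (konlizoy)
  ⇒ as a loan: konlizoy
Motunic 'kunlizoy' matches the inherited outcome exactly, so it is an inherited cognate, not a loan.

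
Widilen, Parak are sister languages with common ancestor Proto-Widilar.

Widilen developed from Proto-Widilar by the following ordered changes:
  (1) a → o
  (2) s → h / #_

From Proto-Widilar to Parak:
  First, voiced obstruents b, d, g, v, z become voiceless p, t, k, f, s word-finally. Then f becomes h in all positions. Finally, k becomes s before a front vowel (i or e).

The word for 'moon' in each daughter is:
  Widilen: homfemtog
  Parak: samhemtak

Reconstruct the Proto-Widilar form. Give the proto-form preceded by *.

*samfemtag

Position 8: Widilen has o, Parak has a. Parak preserves a here (none of its changes turn any other segment into a), so the proto-segment is *a.
Position 1: Widilen has h, Parak has s. Taking the neighbouring segments as reconstructed: Widilen h could go back to *s or *h; Parak s can only go back to *s — the one source consistent with every daughter is *s.
Position 2: Widilen has o, Parak has a. Parak preserves a here (none of its changes turn any other segment into a), so the proto-segment is *a.
Continuing position by position gives *samfemtag; check it forward:
Widilen: start from *samfemtag.
  rule 1 (vowel merger): samfemtag → somfemtog
  rule 2 (debuccalisation): somfemtog → homfemtog
  ⇒ Widilen homfemtog
Parak: *samfemtag > samfemtak > samhemtak  (by final devoicing, unconditioned shift)
No other proto-form is consistent with every reflex, so the reconstruction is *samfemtag.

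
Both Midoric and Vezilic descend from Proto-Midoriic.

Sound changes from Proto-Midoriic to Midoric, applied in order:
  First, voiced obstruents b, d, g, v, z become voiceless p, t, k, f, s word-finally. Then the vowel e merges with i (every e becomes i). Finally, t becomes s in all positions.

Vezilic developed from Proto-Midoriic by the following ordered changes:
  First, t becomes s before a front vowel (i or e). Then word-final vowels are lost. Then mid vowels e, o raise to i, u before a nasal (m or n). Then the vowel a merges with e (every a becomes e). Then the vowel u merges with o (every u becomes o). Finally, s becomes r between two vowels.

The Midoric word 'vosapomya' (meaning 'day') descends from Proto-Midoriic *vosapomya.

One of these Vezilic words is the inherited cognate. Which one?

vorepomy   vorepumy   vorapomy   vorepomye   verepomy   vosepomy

Vezilic: *vosapomya > vosapomy > vosapumy > vosepumy > vosepomy > vorepomy  (by apocope, pre-nasal raising, vowel merger, vowel merger, rhotacism)
The other candidates each miss or misapply at least one Vezilic change.

vorepomy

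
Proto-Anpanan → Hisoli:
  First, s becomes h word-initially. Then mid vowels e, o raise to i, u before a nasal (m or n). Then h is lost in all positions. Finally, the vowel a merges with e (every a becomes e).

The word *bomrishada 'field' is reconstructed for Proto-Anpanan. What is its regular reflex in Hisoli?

bumrisede

Hisoli: *bomrishada
  bomrishada (rule 1 does not apply)
  bomrishada → bumrishada   [pre-nasal raising]
  bumrishada → bumrisada   [h-loss]
  bumrisada → bumrisede   [vowel merger]
  giving Hisoli bumrisede.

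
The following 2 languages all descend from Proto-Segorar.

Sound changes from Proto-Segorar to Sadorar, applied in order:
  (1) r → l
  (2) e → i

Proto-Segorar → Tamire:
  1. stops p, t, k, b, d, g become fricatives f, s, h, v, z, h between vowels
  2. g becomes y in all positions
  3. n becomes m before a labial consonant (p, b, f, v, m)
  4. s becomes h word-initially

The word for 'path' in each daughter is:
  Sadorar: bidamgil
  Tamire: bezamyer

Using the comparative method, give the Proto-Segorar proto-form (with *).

Position 3: Sadorar has d, Tamire has z. Sadorar preserves d here (none of its changes turn any other segment into d), so the proto-segment is *d.
Position 2: Sadorar has i, Tamire has e. Tamire preserves e here (none of its changes turn any other segment into e), so the proto-segment is *e.
Verify the candidate proto-form against each daughter:
Sadorar: *bedamger
  bedamger → bedamgel   [unconditioned shift]
  bedamgel → bidamgil   [vowel merger]
  giving Sadorar bidamgil.
Tamire: *bedamger > bezamger > bezamyer  (by intervocalic lenition, unconditioned shift)
No other proto-form is consistent with every reflex, so the reconstruction is *bedamger.

*bedamger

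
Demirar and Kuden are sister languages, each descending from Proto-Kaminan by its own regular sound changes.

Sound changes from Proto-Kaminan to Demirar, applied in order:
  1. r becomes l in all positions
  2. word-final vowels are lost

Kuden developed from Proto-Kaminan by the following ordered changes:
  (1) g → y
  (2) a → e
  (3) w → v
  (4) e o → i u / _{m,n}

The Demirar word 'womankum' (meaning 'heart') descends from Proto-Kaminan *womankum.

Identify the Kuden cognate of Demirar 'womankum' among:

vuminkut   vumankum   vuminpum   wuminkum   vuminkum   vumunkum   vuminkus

vuminkum

Kuden: *womankum
  womankum (rule 1 does not apply)
  womankum → womenkum   [vowel merger]
  womenkum → vomenkum   [unconditioned shift]
  vomenkum → vuminkum   [pre-nasal raising]
  giving Kuden vuminkum.
Among the options, 'vuminkum' alone shows every Kuden change applied in order.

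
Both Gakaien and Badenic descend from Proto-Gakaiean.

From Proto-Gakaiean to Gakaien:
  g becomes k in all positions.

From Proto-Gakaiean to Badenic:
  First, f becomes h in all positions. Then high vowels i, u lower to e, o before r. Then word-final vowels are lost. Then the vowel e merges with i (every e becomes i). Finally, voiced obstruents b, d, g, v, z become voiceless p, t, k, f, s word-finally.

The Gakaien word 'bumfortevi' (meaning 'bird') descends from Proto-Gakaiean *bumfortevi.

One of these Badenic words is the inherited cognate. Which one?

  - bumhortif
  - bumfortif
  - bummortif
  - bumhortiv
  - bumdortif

Badenic: *bumfortevi > bumhortevi > bumhortev > bumhortiv > bumhortif  (by unconditioned shift, apocope, vowel merger, final devoicing)
Among the options, 'bumhortif' alone shows every Badenic change applied in order.

bumhortif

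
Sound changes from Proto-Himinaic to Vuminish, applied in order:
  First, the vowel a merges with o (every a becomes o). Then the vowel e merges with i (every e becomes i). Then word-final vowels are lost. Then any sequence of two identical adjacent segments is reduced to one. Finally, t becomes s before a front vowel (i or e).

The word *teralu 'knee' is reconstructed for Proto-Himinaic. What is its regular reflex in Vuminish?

Vuminish: *teralu
  teralu → terolu   [vowel merger]
  terolu → tirolu   [vowel merger]
  tirolu → tirol   [apocope]
  tirol (rule 4 does not apply)
  tirol → sirol   [palatalisation]
  giving Vuminish sirol.

sirol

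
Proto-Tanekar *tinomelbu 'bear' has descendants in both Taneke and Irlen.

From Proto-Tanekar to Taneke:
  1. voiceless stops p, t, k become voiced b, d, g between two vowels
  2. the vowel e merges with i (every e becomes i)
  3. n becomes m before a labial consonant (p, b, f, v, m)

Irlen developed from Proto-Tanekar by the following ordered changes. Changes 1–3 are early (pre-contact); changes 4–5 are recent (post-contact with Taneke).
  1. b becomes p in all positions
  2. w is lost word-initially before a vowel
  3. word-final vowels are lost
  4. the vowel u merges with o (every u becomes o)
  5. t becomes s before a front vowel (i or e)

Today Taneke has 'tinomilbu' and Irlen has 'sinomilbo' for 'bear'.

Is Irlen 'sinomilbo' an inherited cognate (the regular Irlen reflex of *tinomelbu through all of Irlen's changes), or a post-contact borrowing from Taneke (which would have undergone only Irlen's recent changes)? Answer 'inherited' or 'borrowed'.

If inherited, *tinomelbu would pass through all of Irlen's changes:
Irlen: start from *tinomelbu.
  rule 1 (unconditioned shift): tinomelbu → tinomelpu
  rule 2: no change — tinomelpu
  rule 3 (apocope): tinomelpu → tinomelp
  rule 4: no change — tinomelp
  rule 5 (palatalisation): tinomelp → sinomelp
  ⇒ Irlen sinomelp
If borrowed from Taneke 'tinomilbu' after the early changes, it would undergo only the recent ones:
  rule 4 (vowel merger): tinomilbu → tinomilbo
  rule 5 (palatalisation): tinomilbo → sinomilbo
  ⇒ as a loan: sinomilbo
Irlen 'sinomilbo' matches the loan outcome 'sinomilbo', not the inherited 'sinomelp' — it skipped the early Irlen changes, so it was borrowed from Taneke.

borrowed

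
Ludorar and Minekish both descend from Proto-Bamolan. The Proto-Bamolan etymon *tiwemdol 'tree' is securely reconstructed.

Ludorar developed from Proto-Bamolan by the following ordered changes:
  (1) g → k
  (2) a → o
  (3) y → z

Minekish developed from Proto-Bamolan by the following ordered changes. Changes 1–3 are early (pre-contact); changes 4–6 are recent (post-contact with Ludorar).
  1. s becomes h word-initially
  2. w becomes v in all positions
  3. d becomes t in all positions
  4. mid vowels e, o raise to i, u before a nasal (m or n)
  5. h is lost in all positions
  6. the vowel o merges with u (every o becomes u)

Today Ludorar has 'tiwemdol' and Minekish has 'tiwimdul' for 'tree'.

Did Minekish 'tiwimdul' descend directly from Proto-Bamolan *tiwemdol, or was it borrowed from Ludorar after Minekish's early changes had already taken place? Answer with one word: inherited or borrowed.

If inherited, *tiwemdol would pass through all of Minekish's changes:
Minekish: start from *tiwemdol.
  rule 1: no change — tiwemdol
  rule 2 (unconditioned shift): tiwemdol → tivemdol
  rule 3 (unconditioned shift): tivemdol → tivemtol
  rule 4 (pre-nasal raising): tivemtol → tivimtol
  rule 5: no change — tivimtol
  rule 6 (vowel merger): tivimtol → tivimtul
  ⇒ Minekish tivimtul
If borrowed from Ludorar 'tiwemdol' after the early changes, it would undergo only the recent ones:
  rule 4 (pre-nasal raising): tiwemdol → tiwimdol
  rule 5 (h-loss): no change (tiwimdol)
  rule 6 (vowel merger): tiwimdol → tiwimdul
  ⇒ as a loan: tiwimdul
Minekish 'tiwimdul' matches the loan outcome 'tiwimdul', not the inherited 'tivimtul' — it skipped the early Minekish changes, so it was borrowed from Ludorar.

borrowed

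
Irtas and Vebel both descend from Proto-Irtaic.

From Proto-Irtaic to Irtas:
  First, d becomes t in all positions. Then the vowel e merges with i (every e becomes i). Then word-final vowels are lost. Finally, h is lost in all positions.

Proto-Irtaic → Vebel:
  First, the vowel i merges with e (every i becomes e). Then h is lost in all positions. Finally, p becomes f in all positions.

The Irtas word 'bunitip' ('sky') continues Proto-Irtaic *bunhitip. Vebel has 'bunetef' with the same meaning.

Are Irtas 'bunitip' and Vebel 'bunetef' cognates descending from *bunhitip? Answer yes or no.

Derive the expected Vebel reflex of *bunhitip:
Vebel: *bunhitip
  bunhitip → bunhetep   [vowel merger]
  bunhetep → bunetep   [h-loss]
  bunetep → bunetef   [unconditioned shift]
  giving Vebel bunetef.
Vebel 'bunetef' matches the regular reflex exactly, so the pair is cognate.

yes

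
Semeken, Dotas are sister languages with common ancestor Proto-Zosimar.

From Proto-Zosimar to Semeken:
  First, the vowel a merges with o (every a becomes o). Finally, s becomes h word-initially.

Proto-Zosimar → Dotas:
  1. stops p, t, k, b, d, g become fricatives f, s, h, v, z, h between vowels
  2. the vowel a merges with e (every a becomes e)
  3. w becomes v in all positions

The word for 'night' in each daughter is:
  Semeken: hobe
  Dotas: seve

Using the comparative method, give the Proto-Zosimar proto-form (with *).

Position 1: Semeken has h, Dotas has s. Taking the neighbouring segments as reconstructed: Semeken h could go back to *s or *h; Dotas s can only go back to *s — the one source consistent with every daughter is *s.
Position 3: Semeken has b, Dotas has v. Semeken preserves b here (none of its changes turn any other segment into b), so the proto-segment is *b.
Position 2: Semeken has o, Dotas has e. Taking the neighbouring segments as reconstructed: Semeken o could go back to *a or *o; Dotas e could go back to *a or *e — the one source consistent with every daughter is *a.
Verify the candidate proto-form against each daughter:
Semeken: *sabe > sobe > hobe  (by vowel merger, debuccalisation)
Dotas: *sabe
  sabe → save   [intervocalic lenition]
  save → seve   [vowel merger]
  seve (rule 3 does not apply)
  giving Dotas seve.
Only *sabe yields all of Semeken hobe, Dotas seve.

*sabe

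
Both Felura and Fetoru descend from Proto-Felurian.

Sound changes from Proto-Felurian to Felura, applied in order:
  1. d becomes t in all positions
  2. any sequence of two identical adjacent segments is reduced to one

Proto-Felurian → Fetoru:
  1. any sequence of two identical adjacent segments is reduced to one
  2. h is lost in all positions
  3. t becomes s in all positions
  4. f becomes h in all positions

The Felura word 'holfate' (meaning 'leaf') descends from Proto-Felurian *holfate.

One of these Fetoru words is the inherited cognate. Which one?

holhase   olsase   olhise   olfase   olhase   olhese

Fetoru: *holfate
  holfate (rule 1 does not apply)
  holfate → olfate   [h-loss]
  olfate → olfase   [unconditioned shift]
  olfase → olhase   [unconditioned shift]
  giving Fetoru olhase.
Among the options, 'olhase' alone shows every Fetoru change applied in order.

olhase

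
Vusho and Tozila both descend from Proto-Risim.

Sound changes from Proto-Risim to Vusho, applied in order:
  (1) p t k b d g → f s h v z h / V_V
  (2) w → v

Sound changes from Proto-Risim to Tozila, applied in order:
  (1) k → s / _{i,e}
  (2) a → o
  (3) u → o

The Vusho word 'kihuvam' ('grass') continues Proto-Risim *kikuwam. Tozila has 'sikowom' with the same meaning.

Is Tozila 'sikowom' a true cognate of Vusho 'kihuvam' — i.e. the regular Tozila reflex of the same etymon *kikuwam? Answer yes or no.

Derive the expected Tozila reflex of *kikuwam:
Tozila: *kikuwam
  kikuwam → sikuwam   [palatalisation]
  sikuwam → sikuwom   [vowel merger]
  sikuwom → sikowom   [vowel merger]
  giving Tozila sikowom.
Tozila 'sikowom' matches the regular reflex exactly, so the pair is cognate.

yes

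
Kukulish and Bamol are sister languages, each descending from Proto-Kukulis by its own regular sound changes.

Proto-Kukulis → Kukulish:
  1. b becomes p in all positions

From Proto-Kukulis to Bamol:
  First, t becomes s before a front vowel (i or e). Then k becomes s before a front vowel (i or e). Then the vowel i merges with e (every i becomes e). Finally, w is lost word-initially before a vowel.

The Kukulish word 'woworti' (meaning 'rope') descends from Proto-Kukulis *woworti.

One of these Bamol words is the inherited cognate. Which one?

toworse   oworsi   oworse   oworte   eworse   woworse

oworse

Bamol: *woworti
  woworti → woworsi   [palatalisation]
  woworsi (rule 2 does not apply)
  woworsi → woworse   [vowel merger]
  woworse → oworse   [glide loss]
  giving Bamol oworse.
Among the options, 'oworse' alone shows every Bamol change applied in order.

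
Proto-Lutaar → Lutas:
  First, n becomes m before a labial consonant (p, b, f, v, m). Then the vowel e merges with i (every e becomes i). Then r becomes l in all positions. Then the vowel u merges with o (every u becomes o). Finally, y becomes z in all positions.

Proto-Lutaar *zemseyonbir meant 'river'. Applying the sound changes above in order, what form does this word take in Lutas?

Lutas: start from *zemseyonbir.
  rule 1 (nasal place assimilation): zemseyonbir → zemseyombir
  rule 2 (vowel merger): zemseyombir → zimsiyombir
  rule 3 (unconditioned shift): zimsiyombir → zimsiyombil
  rule 4: no change — zimsiyombil
  rule 5 (unconditioned shift): zimsiyombil → zimsizombil
  ⇒ Lutas zimsizombil

zimsizombil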